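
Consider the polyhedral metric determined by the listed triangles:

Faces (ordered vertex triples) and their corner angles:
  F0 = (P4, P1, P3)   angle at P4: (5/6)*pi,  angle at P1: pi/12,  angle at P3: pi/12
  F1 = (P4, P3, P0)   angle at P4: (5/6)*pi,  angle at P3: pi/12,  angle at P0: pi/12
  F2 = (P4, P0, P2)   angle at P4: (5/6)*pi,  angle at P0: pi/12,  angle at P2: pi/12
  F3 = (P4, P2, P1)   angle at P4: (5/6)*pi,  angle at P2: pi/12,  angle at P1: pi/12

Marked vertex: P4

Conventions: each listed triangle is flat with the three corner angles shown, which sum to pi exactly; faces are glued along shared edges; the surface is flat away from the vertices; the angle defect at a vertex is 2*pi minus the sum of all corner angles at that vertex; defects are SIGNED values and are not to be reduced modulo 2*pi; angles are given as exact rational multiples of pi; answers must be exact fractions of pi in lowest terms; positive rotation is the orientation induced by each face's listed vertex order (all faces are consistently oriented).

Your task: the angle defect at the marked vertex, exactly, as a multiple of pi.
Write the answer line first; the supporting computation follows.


Answer: defect(P4) = (-4/3)*pi

Sum of corner angles at P4: (10/3)*pi
defect = 2*pi - (10/3)*pi


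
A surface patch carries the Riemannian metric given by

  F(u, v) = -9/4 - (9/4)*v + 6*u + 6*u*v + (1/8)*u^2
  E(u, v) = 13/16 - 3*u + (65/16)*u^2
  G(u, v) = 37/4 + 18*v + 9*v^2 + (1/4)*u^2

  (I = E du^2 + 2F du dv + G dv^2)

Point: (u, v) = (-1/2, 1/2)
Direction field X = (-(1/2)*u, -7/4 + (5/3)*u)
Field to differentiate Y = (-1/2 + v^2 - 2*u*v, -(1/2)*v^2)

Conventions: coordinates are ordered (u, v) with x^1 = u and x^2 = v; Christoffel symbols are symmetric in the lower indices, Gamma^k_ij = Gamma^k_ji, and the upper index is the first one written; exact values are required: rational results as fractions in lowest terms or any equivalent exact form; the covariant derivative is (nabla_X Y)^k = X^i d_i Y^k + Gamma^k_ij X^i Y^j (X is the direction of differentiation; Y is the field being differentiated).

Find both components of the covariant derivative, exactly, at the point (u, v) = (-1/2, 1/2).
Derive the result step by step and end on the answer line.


E = 213/64, F = -251/32, G = 329/16 at the point
E_u = -113/16, E_v = 0, F_u = 71/8, F_v = -21/4, G_u = -1/4, G_v = 27
EG - F^2 = 1769/256;  g^inv = (256/1769) * [[329/16, 251/32], [251/32, 213/64]]
first-kind symbols [ij,l] = (1/2)(d_i g_jl + d_j g_il - d_l g_ij): [uu,u] = E_u/2 = -113/32, [uu,v] = F_u - E_v/2 = 71/8, [uv,u] = E_v/2 = 0, [uv,v] = G_u/2 = -1/8, [vv,u] = F_v - G_u/2 = -41/8, [vv,v] = G_v/2 = 27/2
Gamma^u_ij = (G*[ij,u] - F*[ij,v])/(EG - F^2), Gamma^v_ij = (E*[ij,v] - F*[ij,u])/(EG - F^2)
Gamma_uuu = -1535/3538, Gamma_uuv = -251/1769, Gamma_uvv = 130/1769, Gamma_vuu = 1883/7076, Gamma_vuv = -213/3538, Gamma_vvv = 1211/1769
X = (1/4, -31/12), Y = (1/4, -1/8) at the point

Answer: (nabla_X Y)^u = -75345/14152, (nabla_X Y)^v = 66661/42456


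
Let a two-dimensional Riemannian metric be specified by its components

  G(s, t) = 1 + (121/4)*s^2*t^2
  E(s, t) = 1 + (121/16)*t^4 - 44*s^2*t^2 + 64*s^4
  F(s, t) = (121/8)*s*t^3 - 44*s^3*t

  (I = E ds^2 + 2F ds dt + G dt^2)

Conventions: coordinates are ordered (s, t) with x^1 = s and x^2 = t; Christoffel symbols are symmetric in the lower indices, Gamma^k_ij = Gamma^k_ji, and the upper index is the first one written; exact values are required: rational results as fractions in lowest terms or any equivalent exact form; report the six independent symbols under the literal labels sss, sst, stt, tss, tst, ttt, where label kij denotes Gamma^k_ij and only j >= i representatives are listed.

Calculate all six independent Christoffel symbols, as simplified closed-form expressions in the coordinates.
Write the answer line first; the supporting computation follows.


Answer: Gamma_sss = (2048*s^3 - 704*s*t^2)/(1024*s^4 - 220*s^2*t^2 + 121*t^4 + 16), Gamma_sst = (-704*s^2*t + 242*t^3)/(1024*s^4 - 220*s^2*t^2 + 121*t^4 + 16), Gamma_stt = (-704*s^3 + 242*s*t^2)/(1024*s^4 - 220*s^2*t^2 + 121*t^4 + 16), Gamma_tss = -1408*s^2*t/(1024*s^4 - 220*s^2*t^2 + 121*t^4 + 16), Gamma_tst = 484*s*t^2/(1024*s^4 - 220*s^2*t^2 + 121*t^4 + 16), Gamma_ttt = 484*s^2*t/(1024*s^4 - 220*s^2*t^2 + 121*t^4 + 16)

E = 1 + (121/16)*t^4 - 44*s^2*t^2 + 64*s^4; F = (121/8)*s*t^3 - 44*s^3*t; G = 1 + (121/4)*s^2*t^2
Gamma^k_ij = (1/2) g^{kl} (d_i g_jl + d_j g_il - d_l g_ij), with g^inv = (1/(EG-F^2)) [[G, -F], [-F, E]]
first partials: E_s = -88*s*t^2 + 256*s^3, E_t = (121/4)*t^3 - 88*s^2*t, F_s = (121/8)*t^3 - 132*s^2*t, F_t = (363/8)*s*t^2 - 44*s^3, G_s = (121/2)*s*t^2, G_t = (121/2)*s^2*t
D = EG - F^2 = 1 + (121/16)*t^4 - (55/4)*s^2*t^2 + 64*s^4
expanded: Gamma^s_ss = (G E_s - 2F F_s + F E_t)/(2D), Gamma^s_st = (G E_t - F G_s)/(2D), Gamma^s_tt = (2G F_t - G G_s - F G_t)/(2D), Gamma^t_ss = (2E F_s - E E_t - F E_s)/(2D), Gamma^t_st = (E G_s - F E_t)/(2D), Gamma^t_tt = (E G_t - 2F F_t + F G_s)/(2D); substitute and cancel common factors


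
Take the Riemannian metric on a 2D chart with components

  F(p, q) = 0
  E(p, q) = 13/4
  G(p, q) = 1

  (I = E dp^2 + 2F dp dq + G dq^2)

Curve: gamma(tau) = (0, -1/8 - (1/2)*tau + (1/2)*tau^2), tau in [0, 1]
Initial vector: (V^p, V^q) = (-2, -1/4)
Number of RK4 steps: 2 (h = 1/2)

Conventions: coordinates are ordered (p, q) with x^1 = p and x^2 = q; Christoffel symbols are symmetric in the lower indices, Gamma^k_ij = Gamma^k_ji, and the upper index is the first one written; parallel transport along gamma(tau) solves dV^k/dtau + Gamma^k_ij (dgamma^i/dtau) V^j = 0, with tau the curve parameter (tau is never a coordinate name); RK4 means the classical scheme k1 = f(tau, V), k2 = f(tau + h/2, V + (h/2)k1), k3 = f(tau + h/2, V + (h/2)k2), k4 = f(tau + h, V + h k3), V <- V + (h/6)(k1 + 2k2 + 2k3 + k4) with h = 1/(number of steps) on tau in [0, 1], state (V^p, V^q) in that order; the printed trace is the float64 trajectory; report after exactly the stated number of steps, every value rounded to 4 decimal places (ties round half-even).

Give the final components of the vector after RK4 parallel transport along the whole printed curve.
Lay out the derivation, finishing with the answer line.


gamma'(tau) = (0, -1/2 + tau); f(tau, V)^k = -Gamma^k_ij(gamma(tau)) gamma'^i(tau) V^j; h = 1/2; intermediate values shown to 6 dp
curve data and Christoffel symbols at the stage parameters:
  tau = 0.000000: gamma = (0.000000, -0.125000), gamma' = (0.000000, -0.500000); Gamma_ppp = 0.000000, Gamma_ppq = 0.000000, Gamma_pqq = 0.000000, Gamma_qpp = 0.000000, Gamma_qpq = 0.000000, Gamma_qqq = 0.000000
  tau = 0.250000: gamma = (0.000000, -0.218750), gamma' = (0.000000, -0.250000); Gamma_ppp = 0.000000, Gamma_ppq = 0.000000, Gamma_pqq = 0.000000, Gamma_qpp = 0.000000, Gamma_qpq = 0.000000, Gamma_qqq = 0.000000
  tau = 0.500000: gamma = (0.000000, -0.250000), gamma' = (0.000000, 0.000000); Gamma_ppp = 0.000000, Gamma_ppq = 0.000000, Gamma_pqq = 0.000000, Gamma_qpp = 0.000000, Gamma_qpq = 0.000000, Gamma_qqq = 0.000000
  tau = 0.750000: gamma = (0.000000, -0.218750), gamma' = (0.000000, 0.250000); Gamma_ppp = 0.000000, Gamma_ppq = 0.000000, Gamma_pqq = 0.000000, Gamma_qpp = 0.000000, Gamma_qpq = 0.000000, Gamma_qqq = 0.000000
  tau = 1.000000: gamma = (0.000000, -0.125000), gamma' = (0.000000, 0.500000); Gamma_ppp = 0.000000, Gamma_ppq = 0.000000, Gamma_pqq = 0.000000, Gamma_qpp = 0.000000, Gamma_qpq = 0.000000, Gamma_qqq = 0.000000
step 0: V^p = -2.0000, V^q = -0.2500
step 1: k1 = (0.000000, 0.000000), k2 = (0.000000, 0.000000), k3 = (0.000000, 0.000000), k4 = (0.000000, 0.000000); V <- V + (h/6)(k1 + 2k2 + 2k3 + k4): V^p = -2.0000, V^q = -0.2500
step 2: k1 = (0.000000, 0.000000), k2 = (0.000000, 0.000000), k3 = (0.000000, 0.000000), k4 = (0.000000, 0.000000); V <- V + (h/6)(k1 + 2k2 + 2k3 + k4): V^p = -2.0000, V^q = -0.2500

Answer: V^p = -2.0000, V^q = -0.2500


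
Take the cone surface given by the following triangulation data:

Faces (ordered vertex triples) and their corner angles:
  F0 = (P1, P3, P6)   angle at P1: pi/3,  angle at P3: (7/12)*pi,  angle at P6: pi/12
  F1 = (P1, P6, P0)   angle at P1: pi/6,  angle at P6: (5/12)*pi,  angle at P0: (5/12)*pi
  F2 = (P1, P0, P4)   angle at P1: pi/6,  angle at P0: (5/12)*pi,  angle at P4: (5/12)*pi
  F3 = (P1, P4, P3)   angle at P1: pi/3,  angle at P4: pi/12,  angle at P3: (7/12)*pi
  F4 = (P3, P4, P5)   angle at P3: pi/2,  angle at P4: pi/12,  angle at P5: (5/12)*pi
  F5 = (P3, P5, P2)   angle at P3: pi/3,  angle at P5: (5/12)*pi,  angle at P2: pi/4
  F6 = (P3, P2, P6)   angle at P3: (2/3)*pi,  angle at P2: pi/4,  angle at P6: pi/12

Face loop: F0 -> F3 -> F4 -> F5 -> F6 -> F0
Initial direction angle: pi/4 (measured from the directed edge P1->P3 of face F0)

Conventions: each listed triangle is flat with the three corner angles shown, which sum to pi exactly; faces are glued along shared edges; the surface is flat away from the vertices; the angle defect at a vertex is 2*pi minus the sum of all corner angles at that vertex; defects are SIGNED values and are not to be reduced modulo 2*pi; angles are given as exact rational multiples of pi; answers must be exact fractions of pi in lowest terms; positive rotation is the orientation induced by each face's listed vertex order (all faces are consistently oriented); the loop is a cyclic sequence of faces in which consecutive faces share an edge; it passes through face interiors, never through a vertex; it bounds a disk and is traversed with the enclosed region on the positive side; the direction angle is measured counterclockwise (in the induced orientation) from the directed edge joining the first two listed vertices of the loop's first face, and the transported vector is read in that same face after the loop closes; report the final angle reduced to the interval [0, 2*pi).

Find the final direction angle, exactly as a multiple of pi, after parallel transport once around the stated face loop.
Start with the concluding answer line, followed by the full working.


Answer: final direction angle = (19/12)*pi

enclosed vertex P3: corner angles sum to (8/3)*pi, defect = 2*pi - (8/3)*pi = (-2/3)*pi
the rotation equals the total enclosed defect, so the final angle is initial + defects (mod 2*pi)
final angle = pi/4 - (2/3)*pi = (19/12)*pi (mod 2*pi)


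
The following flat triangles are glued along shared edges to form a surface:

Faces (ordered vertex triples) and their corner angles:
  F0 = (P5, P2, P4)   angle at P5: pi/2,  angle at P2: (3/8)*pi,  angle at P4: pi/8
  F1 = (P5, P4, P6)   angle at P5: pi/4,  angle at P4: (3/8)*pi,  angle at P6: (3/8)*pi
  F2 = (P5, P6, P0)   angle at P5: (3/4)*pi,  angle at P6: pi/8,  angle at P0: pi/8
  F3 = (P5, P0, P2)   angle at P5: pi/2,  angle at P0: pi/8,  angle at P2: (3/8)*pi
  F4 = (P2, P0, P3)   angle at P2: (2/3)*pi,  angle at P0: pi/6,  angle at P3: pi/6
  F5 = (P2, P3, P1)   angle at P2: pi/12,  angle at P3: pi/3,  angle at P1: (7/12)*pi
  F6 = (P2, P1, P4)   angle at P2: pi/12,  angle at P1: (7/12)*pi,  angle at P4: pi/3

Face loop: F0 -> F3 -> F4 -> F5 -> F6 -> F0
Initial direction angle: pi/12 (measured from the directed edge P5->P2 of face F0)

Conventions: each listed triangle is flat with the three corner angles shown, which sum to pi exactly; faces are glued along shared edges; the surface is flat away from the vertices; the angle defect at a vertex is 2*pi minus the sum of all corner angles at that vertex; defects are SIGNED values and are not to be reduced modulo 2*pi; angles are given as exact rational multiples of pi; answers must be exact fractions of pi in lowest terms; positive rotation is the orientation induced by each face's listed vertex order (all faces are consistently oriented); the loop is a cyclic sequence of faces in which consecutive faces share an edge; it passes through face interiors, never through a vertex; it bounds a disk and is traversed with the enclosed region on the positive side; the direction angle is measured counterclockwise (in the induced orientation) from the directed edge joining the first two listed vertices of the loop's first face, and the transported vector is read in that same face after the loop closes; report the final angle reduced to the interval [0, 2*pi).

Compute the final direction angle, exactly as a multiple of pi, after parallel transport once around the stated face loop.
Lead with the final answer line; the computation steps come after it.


Answer: final direction angle = pi/2

enclosed vertex P2: corner angles sum to (19/12)*pi, defect = 2*pi - (19/12)*pi = (5/12)*pi
adding the enclosed defects to the starting angle (mod 2*pi, induced orientation) gives the holonomy
final angle = pi/12 + (5/12)*pi = pi/2 (mod 2*pi)


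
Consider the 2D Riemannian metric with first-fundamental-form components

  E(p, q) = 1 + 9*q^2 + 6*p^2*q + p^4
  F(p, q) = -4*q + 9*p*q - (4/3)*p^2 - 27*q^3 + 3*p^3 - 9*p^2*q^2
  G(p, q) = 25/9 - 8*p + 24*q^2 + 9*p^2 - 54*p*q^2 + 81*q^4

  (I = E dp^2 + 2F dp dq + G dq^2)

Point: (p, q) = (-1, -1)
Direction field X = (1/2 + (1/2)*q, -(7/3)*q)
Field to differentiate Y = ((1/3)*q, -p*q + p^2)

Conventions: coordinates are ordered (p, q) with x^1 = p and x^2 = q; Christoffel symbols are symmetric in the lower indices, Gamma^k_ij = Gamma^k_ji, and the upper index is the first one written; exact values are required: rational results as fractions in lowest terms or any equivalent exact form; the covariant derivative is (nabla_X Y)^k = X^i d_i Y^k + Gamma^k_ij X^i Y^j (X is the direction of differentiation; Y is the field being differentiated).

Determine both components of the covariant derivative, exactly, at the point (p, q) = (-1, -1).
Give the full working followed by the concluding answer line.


E = 5, F = 80/3, G = 1609/9 at the point
E_p = 8, E_q = -12, F_p = 62/3, F_q = -76, G_p = -80, G_q = -480
EG - F^2 = 1645/9;  g^inv = (9/1645) * [[1609/9, -80/3], [-80/3, 5]]
first-kind symbols [ij,l] = (1/2)(d_i g_jl + d_j g_il - d_l g_ij): [pp,p] = E_p/2 = 4, [pp,q] = F_p - E_q/2 = 80/3, [pq,p] = E_q/2 = -6, [pq,q] = G_p/2 = -40, [qq,p] = F_q - G_p/2 = -36, [qq,q] = G_q/2 = -240
Gamma^p_ij = (G*[ij,p] - F*[ij,q])/(EG - F^2), Gamma^q_ij = (E*[ij,q] - F*[ij,p])/(EG - F^2)
Gamma_ppp = 36/1645, Gamma_ppq = -54/1645, Gamma_pqq = -324/1645, Gamma_qpp = 48/329, Gamma_qpq = -72/329, Gamma_qqq = -432/329
X = (0, 7/3), Y = (-1/3, 0) at the point

Answer: (nabla_X Y)^p = 1699/2115, (nabla_X Y)^q = 353/141


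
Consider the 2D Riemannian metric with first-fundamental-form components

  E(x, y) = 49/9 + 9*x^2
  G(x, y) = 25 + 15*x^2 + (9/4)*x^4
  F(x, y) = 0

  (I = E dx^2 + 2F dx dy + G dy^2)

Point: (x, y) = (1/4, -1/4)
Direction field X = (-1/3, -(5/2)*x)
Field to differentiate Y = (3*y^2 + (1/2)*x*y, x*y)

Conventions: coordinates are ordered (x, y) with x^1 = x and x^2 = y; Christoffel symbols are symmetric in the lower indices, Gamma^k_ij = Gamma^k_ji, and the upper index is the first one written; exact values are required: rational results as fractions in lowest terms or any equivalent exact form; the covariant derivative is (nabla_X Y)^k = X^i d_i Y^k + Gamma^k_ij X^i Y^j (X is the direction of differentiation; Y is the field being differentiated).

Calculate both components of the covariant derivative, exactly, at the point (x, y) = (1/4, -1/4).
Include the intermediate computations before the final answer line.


E = 865/144, F = 0, G = 26569/1024 at the point
E_x = 9/2, E_y = 0, F_x = 0, F_y = 0, G_x = 489/64, G_y = 0
EG - F^2 = 22982185/147456;  g^inv = (147456/22982185) * [[26569/1024, 0], [0, 865/144]]
first-kind symbols [ij,l] = (1/2)(d_i g_jl + d_j g_il - d_l g_ij): [xx,x] = E_x/2 = 9/4, [xx,y] = F_x - E_y/2 = 0, [xy,x] = E_y/2 = 0, [xy,y] = G_x/2 = 489/128, [yy,x] = F_y - G_x/2 = -489/128, [yy,y] = G_y/2 = 0
Gamma^x_ij = (G*[ij,x] - F*[ij,y])/(EG - F^2), Gamma^y_ij = (E*[ij,y] - F*[ij,x])/(EG - F^2)
Gamma_xxx = 324/865, Gamma_xxy = 0, Gamma_xyy = -4401/6920, Gamma_yxx = 0, Gamma_yxy = 24/163, Gamma_yyy = 0
X = (-1/3, -5/8), Y = (5/32, -1/16) at the point

Answer: (nabla_X Y)^x = 455293/531456, (nabla_X Y)^y = -659/7824


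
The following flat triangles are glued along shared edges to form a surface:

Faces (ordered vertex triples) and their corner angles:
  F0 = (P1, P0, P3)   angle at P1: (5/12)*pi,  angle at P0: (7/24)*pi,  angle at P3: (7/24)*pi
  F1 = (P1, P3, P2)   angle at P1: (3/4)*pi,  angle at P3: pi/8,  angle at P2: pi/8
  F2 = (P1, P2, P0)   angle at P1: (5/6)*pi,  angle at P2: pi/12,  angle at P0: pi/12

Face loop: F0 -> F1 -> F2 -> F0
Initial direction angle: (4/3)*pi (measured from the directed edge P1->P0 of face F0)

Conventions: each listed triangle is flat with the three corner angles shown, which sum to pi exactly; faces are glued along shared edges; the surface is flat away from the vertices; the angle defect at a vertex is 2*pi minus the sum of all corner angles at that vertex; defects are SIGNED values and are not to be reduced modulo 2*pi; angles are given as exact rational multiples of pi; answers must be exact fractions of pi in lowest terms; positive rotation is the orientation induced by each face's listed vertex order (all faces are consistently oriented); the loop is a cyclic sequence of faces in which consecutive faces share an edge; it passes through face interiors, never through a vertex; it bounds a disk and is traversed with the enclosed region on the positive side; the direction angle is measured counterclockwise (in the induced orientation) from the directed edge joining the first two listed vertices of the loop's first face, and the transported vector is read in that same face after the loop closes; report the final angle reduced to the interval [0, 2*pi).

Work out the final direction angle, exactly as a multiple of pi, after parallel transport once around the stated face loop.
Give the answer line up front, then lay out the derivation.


Answer: final direction angle = (4/3)*pi

enclosed vertex P1: corner angles sum to 2*pi, defect = 2*pi - 2*pi = 0
final direction = starting direction + enclosed defect total, reduced mod 2*pi (induced orientation)
final angle = (4/3)*pi + 0 = (4/3)*pi (mod 2*pi)


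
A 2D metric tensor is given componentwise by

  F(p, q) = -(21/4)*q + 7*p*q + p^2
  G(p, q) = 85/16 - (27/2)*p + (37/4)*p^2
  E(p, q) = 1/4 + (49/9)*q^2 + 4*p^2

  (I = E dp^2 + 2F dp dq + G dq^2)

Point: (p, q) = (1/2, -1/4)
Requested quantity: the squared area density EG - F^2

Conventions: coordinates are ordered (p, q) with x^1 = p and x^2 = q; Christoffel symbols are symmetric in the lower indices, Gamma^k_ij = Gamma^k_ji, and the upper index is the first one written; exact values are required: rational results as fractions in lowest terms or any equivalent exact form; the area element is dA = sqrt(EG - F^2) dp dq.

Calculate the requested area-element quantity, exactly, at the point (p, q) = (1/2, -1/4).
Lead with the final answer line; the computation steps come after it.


Answer: EG - F^2 = 2117/2304

E = 229/144, F = 11/16, G = 7/8; EG - F^2 = 2117/2304


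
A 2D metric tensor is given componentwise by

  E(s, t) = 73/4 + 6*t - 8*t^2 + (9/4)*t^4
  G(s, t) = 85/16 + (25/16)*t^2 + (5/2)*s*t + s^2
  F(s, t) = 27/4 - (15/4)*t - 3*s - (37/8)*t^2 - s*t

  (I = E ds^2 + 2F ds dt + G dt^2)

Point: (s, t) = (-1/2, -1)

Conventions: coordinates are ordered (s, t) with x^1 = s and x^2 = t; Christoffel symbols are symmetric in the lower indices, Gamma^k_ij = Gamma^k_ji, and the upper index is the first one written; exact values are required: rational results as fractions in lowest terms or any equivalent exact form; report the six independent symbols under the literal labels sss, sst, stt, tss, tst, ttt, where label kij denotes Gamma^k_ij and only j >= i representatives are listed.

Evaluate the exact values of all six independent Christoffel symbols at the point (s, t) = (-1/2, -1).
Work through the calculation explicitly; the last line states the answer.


E = 13/2, F = 55/8, G = 67/8 at the point
E_s = 0, E_t = 13, F_s = -2, F_t = 6, G_s = -7/2, G_t = -35/8
EG - F^2 = 459/64;  g^inv = (64/459) * [[67/8, -55/8], [-55/8, 13/2]]
first-kind symbols [ij,l] = (1/2)(d_i g_jl + d_j g_il - d_l g_ij): [ss,s] = E_s/2 = 0, [ss,t] = F_s - E_t/2 = -17/2, [st,s] = E_t/2 = 13/2, [st,t] = G_s/2 = -7/4, [tt,s] = F_t - G_s/2 = 31/4, [tt,t] = G_t/2 = -35/16
Gamma^s_ij = (G*[ij,s] - F*[ij,t])/(EG - F^2), Gamma^t_ij = (E*[ij,t] - F*[ij,s])/(EG - F^2)

Answer: Gamma_sss = 220/27, Gamma_sst = 1418/153, Gamma_stt = 379/34, Gamma_tss = -208/27, Gamma_tst = -1196/153, Gamma_ttt = -160/17


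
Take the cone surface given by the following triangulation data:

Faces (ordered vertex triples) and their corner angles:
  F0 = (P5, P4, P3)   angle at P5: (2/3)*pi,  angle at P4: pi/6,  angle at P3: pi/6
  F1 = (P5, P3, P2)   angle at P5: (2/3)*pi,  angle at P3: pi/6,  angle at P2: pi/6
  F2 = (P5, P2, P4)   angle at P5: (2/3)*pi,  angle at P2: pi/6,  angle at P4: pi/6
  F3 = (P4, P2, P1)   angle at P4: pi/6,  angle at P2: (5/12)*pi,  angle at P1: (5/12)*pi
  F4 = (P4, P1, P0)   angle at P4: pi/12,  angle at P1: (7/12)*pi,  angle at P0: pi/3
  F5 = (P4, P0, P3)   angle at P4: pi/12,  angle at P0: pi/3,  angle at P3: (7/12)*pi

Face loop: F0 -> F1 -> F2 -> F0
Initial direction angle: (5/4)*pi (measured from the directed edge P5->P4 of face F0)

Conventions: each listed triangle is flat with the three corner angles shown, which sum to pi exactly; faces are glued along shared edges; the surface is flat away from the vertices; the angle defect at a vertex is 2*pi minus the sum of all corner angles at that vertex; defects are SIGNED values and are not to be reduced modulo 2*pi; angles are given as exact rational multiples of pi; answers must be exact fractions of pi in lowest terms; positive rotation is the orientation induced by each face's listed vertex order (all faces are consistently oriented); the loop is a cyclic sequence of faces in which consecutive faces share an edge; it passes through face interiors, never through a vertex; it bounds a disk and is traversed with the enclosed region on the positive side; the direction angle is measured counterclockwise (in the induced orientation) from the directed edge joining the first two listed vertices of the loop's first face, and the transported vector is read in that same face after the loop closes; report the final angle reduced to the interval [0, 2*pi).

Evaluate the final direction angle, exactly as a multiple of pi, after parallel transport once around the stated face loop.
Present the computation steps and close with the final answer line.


enclosed vertex P5: corner angles sum to 2*pi, defect = 2*pi - 2*pi = 0
adding the enclosed defects to the starting angle (mod 2*pi, induced orientation) gives the holonomy
final angle = (5/4)*pi + 0 = (5/4)*pi (mod 2*pi)

Answer: final direction angle = (5/4)*pi


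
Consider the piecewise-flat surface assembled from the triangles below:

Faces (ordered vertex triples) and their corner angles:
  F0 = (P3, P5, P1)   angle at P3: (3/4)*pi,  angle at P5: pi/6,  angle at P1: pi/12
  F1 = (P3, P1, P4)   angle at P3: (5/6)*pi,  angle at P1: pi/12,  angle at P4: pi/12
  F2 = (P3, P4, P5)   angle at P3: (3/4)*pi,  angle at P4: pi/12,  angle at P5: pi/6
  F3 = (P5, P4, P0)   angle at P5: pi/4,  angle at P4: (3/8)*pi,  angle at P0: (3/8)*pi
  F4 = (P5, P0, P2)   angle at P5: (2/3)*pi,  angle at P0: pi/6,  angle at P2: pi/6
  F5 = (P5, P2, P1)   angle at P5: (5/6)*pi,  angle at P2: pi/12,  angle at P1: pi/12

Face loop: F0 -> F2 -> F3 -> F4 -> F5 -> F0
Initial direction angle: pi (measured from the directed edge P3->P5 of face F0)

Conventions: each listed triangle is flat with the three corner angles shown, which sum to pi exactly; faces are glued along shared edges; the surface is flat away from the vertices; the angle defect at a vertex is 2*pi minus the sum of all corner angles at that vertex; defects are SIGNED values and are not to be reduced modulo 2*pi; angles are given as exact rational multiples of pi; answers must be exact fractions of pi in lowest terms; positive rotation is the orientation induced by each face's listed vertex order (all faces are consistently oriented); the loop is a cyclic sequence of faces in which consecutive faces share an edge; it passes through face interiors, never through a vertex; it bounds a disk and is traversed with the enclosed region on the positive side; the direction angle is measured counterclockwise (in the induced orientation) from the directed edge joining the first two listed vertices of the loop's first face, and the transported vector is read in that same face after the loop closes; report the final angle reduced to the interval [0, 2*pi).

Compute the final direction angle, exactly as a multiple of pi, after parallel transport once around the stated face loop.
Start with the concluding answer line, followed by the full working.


Answer: final direction angle = (11/12)*pi

enclosed vertex P5: corner angles sum to (25/12)*pi, defect = 2*pi - (25/12)*pi = -pi/12
transport around the loop rotates by the sum of enclosed defects; add to the initial angle mod 2*pi
final angle = pi - pi/12 = (11/12)*pi (mod 2*pi)


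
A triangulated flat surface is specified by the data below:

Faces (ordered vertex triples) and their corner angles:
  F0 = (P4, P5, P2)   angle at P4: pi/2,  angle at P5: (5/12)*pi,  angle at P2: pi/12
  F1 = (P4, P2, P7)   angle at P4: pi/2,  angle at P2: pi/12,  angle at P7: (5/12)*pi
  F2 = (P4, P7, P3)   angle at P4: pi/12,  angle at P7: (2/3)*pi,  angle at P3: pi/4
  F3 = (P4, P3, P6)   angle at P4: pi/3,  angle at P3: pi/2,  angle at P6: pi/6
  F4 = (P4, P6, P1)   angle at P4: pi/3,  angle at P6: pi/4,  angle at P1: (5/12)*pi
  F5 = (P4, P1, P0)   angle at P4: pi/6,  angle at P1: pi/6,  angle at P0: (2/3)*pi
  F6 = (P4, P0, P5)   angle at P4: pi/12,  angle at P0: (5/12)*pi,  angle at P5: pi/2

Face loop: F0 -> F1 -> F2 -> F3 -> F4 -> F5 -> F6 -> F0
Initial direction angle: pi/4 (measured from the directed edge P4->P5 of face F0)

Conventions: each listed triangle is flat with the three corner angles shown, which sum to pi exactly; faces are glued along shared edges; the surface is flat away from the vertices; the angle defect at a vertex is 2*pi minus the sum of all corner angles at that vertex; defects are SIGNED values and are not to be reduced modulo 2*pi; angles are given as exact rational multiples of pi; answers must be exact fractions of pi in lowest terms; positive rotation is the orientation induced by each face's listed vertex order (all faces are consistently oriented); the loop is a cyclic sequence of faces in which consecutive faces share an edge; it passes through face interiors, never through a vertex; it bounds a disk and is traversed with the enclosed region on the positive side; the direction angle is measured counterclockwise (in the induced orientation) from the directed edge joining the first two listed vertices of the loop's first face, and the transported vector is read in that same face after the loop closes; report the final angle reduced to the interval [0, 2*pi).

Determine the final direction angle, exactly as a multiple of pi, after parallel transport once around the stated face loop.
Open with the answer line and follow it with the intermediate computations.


Answer: final direction angle = pi/4

enclosed vertex P4: corner angles sum to 2*pi, defect = 2*pi - 2*pi = 0
final direction = starting direction + enclosed defect total, reduced mod 2*pi (induced orientation)
final angle = pi/4 + 0 = pi/4 (mod 2*pi)


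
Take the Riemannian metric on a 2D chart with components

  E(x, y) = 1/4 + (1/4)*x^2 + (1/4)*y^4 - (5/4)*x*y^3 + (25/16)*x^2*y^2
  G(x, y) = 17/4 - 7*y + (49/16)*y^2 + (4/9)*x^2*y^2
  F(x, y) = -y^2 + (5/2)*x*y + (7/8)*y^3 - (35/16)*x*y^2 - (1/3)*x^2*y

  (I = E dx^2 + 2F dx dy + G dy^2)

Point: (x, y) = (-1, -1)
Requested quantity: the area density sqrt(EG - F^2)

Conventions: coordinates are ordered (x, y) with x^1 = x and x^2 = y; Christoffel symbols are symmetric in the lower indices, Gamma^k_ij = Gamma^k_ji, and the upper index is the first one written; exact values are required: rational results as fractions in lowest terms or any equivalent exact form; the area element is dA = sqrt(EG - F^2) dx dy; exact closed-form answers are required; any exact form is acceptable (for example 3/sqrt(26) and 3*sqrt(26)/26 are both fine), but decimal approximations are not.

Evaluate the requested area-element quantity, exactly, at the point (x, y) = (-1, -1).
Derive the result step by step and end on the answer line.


E = 17/16, F = 151/48, G = 2125/144; EG - F^2 = 3331/576

Answer: sqrt(EG - F^2) = sqrt(3331)/24


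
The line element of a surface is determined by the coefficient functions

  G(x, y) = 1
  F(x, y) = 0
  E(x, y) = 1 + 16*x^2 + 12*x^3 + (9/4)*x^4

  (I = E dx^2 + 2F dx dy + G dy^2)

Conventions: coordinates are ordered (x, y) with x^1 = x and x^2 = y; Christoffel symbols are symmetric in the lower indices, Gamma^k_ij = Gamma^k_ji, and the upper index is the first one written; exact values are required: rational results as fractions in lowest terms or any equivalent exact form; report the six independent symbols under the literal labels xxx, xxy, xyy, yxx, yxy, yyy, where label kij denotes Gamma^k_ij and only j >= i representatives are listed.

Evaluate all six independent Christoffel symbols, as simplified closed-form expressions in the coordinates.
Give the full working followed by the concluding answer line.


E = 1 + 16*x^2 + 12*x^3 + (9/4)*x^4; F = 0; G = 1
Gamma^k_ij = (1/2) g^{kl} (d_i g_jl + d_j g_il - d_l g_ij), with g^inv = (1/(EG-F^2)) [[G, -F], [-F, E]]
first partials: E_x = 32*x + 36*x^2 + 9*x^3, E_y = 0, F_x = 0, F_y = 0, G_x = 0, G_y = 0
D = EG - F^2 = 1 + 16*x^2 + 12*x^3 + (9/4)*x^4
expanded: Gamma^x_xx = (G E_x - 2F F_x + F E_y)/(2D), Gamma^x_xy = (G E_y - F G_x)/(2D), Gamma^x_yy = (2G F_y - G G_x - F G_y)/(2D), Gamma^y_xx = (2E F_x - E E_y - F E_x)/(2D), Gamma^y_xy = (E G_x - F E_y)/(2D), Gamma^y_yy = (E G_y - 2F F_y + F G_x)/(2D); substitute and cancel common factors

Answer: Gamma_xxx = (18*x^3 + 72*x^2 + 64*x)/(9*x^4 + 48*x^3 + 64*x^2 + 4), Gamma_xxy = 0, Gamma_xyy = 0, Gamma_yxx = 0, Gamma_yxy = 0, Gamma_yyy = 0


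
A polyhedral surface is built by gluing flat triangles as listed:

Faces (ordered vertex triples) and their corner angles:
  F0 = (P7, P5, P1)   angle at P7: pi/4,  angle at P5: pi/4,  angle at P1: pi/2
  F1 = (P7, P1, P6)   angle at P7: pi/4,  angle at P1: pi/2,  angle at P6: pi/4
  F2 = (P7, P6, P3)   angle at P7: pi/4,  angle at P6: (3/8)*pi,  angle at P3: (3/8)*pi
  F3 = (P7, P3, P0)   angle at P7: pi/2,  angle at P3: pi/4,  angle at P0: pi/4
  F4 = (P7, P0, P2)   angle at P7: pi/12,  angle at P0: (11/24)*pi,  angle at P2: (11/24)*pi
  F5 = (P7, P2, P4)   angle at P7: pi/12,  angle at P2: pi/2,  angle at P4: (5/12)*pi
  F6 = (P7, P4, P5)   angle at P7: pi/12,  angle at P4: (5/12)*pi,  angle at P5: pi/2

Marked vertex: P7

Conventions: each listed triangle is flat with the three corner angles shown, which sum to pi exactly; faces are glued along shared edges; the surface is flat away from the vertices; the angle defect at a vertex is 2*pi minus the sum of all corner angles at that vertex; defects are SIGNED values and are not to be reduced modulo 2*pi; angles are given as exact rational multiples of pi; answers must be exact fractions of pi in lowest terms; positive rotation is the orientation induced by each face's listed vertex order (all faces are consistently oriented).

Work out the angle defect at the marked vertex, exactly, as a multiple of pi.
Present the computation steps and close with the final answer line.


Sum of corner angles at P7: (3/2)*pi
defect = 2*pi - (3/2)*pi

Answer: defect(P7) = pi/2


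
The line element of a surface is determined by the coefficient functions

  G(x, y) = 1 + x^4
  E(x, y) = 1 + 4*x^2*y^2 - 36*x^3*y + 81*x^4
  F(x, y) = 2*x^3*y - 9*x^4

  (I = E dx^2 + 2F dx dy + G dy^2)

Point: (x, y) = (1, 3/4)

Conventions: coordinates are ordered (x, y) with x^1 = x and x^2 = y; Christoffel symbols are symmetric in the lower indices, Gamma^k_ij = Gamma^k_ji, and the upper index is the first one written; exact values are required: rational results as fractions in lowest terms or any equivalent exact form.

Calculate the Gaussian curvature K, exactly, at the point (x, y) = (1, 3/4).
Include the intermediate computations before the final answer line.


E = 229/4, F = -15/2, G = 2, EG - F^2 = 233/4 at the point
E_x = 495/2, E_y = -30, F_x = -63/2, F_y = 2, G_x = 4, G_y = 0
E_yy = 8, F_xy = 6, G_xx = 12
By Brioschi, K is (det M1 - det M2) divided by (EG - F^2) squared.
M1 = [[-E_yy/2 + F_xy - G_xx/2, E_x/2, F_x - E_y/2], [F_y - G_x/2, E, F], [G_y/2, F, G]] = [[-4, 495/4, -33/2], [0, 229/4, -15/2], [0, -15/2, 2]]; det M1 = -233
M2 = [[0, E_y/2, G_x/2], [E_y/2, E, F], [G_x/2, F, G]] = [[0, -15, 2], [-15, 229/4, -15/2], [2, -15/2, 2]]; det M2 = -229
det M1 - det M2 = -4; K = -4 / (233/4)^2 = -64/54289

Answer: K = -64/54289


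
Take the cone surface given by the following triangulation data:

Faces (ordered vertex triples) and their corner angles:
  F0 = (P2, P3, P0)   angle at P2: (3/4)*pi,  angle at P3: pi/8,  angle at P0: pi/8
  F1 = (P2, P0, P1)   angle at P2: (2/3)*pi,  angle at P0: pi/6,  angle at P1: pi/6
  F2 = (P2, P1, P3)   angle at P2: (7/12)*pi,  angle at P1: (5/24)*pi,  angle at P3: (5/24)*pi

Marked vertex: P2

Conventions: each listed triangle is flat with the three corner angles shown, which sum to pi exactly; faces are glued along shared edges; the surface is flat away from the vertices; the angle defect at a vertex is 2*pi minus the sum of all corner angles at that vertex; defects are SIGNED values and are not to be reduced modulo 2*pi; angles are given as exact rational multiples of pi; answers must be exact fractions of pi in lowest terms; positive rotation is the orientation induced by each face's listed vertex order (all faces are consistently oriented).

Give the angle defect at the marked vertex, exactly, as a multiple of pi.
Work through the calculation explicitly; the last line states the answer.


Sum of corner angles at P2: 2*pi
defect = 2*pi - 2*pi

Answer: defect(P2) = 0


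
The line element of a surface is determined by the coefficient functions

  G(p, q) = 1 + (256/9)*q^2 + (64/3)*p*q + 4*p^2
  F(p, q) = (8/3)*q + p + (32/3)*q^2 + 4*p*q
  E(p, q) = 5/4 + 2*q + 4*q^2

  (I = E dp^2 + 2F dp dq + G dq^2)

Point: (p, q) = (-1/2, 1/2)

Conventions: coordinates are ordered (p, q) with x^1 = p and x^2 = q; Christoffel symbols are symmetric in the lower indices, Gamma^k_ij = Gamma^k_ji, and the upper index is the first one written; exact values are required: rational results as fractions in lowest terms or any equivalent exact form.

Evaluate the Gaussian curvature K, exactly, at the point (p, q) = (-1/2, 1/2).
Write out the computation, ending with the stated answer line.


E = 13/4, F = 5/2, G = 34/9, EG - F^2 = 217/36 at the point
E_p = 0, E_q = 6, F_p = 3, F_q = 34/3, G_p = 20/3, G_q = 160/9
E_qq = 8, F_pq = 4, G_pp = 8
Compute both Brioschi determinants and normalise by (EG - F^2)^2.
M1 = [[-E_qq/2 + F_pq - G_pp/2, E_p/2, F_p - E_q/2], [F_q - G_p/2, E, F], [G_q/2, F, G]] = [[-4, 0, 0], [8, 13/4, 5/2], [80/9, 5/2, 34/9]]; det M1 = -217/9
M2 = [[0, E_q/2, G_p/2], [E_q/2, E, F], [G_p/2, F, G]] = [[0, 3, 10/3], [3, 13/4, 5/2], [10/3, 5/2, 34/9]]; det M2 = -181/9
det M1 - det M2 = -4; K = -4 / (217/36)^2 = -5184/47089

Answer: K = -5184/47089


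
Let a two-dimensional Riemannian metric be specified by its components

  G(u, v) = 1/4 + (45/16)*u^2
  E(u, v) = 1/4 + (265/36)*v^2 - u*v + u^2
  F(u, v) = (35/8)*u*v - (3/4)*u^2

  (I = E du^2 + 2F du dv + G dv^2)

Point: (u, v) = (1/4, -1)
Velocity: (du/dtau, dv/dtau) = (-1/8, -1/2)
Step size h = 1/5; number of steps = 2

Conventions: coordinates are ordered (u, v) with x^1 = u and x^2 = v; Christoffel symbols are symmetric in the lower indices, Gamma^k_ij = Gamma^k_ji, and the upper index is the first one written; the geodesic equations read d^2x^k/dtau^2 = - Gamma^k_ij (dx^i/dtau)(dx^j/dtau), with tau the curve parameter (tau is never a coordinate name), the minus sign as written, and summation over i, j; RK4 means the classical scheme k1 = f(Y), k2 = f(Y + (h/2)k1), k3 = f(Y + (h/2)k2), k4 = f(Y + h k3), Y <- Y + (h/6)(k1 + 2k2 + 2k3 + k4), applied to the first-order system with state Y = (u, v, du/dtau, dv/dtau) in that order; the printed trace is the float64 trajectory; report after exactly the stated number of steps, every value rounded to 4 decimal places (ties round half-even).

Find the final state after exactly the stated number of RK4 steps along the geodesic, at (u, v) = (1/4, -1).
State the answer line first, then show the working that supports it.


Answer: u = 0.2068, v = -1.2032, du/dtau = -0.0929, dv/dtau = -0.5152

f(Y) = (du/dtau, dv/dtau, -Gamma^u_ij Y'^i Y'^j, -Gamma^v_ij Y'^i Y'^j) with the Gammas evaluated at the stage position; h = 0.200000; intermediate values shown to 6 dp
step 0: u = 0.2500, v = -1.0000, du/dtau = -0.1250, dv/dtau = -0.5000
step 1:
  k1: at (u, v) = (0.250000, -1.000000), (du/dtau, dv/dtau) = (-0.125000, -0.500000); Gamma_uuu = 1.659774, Gamma_uuv = -1.150887, Gamma_uvv = 0.080244, Gamma_vuu = 10.872462, Gamma_vuv = -1.431735, Gamma_vvv = 0.214964; k1 = (-0.125000, -0.500000, 0.097866, -0.044656)
  k2: at (u, v) = (0.237500, -1.050000), (du/dtau, dv/dtau) = (-0.115213, -0.504466); Gamma_uuu = 1.591728, Gamma_uuv = -1.084494, Gamma_uvv = 0.067126, Gamma_vuu = 11.506031, Gamma_vuv = -1.373108, Gamma_vvv = 0.186167; k2 = (-0.115213, -0.504466, 0.087853, -0.040496)
  k3: at (u, v) = (0.238479, -1.050447), (du/dtau, dv/dtau) = (-0.116215, -0.504050); Gamma_uuu = 1.597414, Gamma_uuv = -1.085437, Gamma_uvv = 0.067536, Gamma_vuu = 11.506539, Gamma_vuv = -1.378674, Gamma_vvv = 0.187579; k3 = (-0.116215, -0.504050, 0.088432, -0.041543)
  k4: at (u, v) = (0.226757, -1.100810), (du/dtau, dv/dtau) = (-0.107314, -0.508309); Gamma_uuu = 1.531802, Gamma_uuv = -1.025298, Gamma_uvv = 0.056856, Gamma_vuu = 12.144219, Gamma_vuv = -1.321500, Gamma_vvv = 0.162902; k4 = (-0.107314, -0.508309, 0.079526, -0.037774)
  Y <- Y + (h/6)(k1 + 2k2 + 2k3 + k4): u = 0.2268, v = -1.1008, du/dtau = -0.1073, dv/dtau = -0.5082
step 2:
  k1: at (u, v) = (0.226828, -1.100845), (du/dtau, dv/dtau) = (-0.107335, -0.508217); Gamma_uuu = 1.532219, Gamma_uuv = -1.025359, Gamma_uvv = 0.056882, Gamma_vuu = 12.144271, Gamma_vuv = -1.321906, Gamma_vvv = 0.162996; k1 = (-0.107335, -0.508217, 0.079521, -0.037792)
  k2: at (u, v) = (0.216094, -1.151666), (du/dtau, dv/dtau) = (-0.099382, -0.511996); Gamma_uuu = 1.470669, Gamma_uuv = -0.971070, Gamma_uvv = 0.048257, Gamma_vuu = 12.785832, Gamma_vuv = -1.268034, Gamma_vvv = 0.142217; k2 = (-0.099382, -0.511996, 0.071647, -0.034521)
  k3: at (u, v) = (0.216889, -1.152044), (du/dtau, dv/dtau) = (-0.100170, -0.511669); Gamma_uuu = 1.475422, Gamma_uuv = -0.971721, Gamma_uvv = 0.048511, Gamma_vuu = 12.786135, Gamma_vuv = -1.272636, Gamma_vvv = 0.143191; k3 = (-0.100170, -0.511669, 0.072104, -0.035329)
  k4: at (u, v) = (0.206794, -1.203178), (du/dtau, dv/dtau) = (-0.092914, -0.515283); Gamma_uuu = 1.416300, Gamma_uuv = -0.922321, Gamma_uvv = 0.041392, Gamma_vuu = 13.431068, Gamma_vuv = -1.220612, Gamma_vvv = 0.125270; k4 = (-0.092914, -0.515283, 0.065099, -0.032333)
  Y <- Y + (h/6)(k1 + 2k2 + 2k3 + k4): u = 0.2068, v = -1.2032, du/dtau = -0.0929, dv/dtau = -0.5152


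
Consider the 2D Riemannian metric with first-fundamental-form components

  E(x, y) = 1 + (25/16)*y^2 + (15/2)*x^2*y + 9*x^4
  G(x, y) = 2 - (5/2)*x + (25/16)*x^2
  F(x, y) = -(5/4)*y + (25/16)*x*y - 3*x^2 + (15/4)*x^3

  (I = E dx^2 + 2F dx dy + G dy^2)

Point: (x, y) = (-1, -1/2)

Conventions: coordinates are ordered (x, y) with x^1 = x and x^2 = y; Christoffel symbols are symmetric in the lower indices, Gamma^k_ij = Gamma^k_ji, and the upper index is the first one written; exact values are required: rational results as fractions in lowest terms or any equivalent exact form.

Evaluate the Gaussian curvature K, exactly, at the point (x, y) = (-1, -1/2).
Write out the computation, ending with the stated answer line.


E = 425/64, F = -171/32, G = 97/16, EG - F^2 = 749/64 at the point
E_x = -57/2, E_y = 95/16, F_x = 527/32, F_y = -45/16, G_x = -45/8, G_y = 0
E_yy = 25/8, F_xy = 25/16, G_xx = 25/8
Using the Brioschi determinant formula for K from the metric derivatives:
M1 = [[-E_yy/2 + F_xy - G_xx/2, E_x/2, F_x - E_y/2], [F_y - G_x/2, E, F], [G_y/2, F, G]] = [[-25/16, -57/4, 27/2], [0, 425/64, -171/32], [0, -171/32, 97/16]]; det M1 = -18725/1024
M2 = [[0, E_y/2, G_x/2], [E_y/2, E, F], [G_x/2, F, G]] = [[0, 95/32, -45/16], [95/32, 425/64, -171/32], [-45/16, -171/32, 97/16]]; det M2 = -17125/1024
det M1 - det M2 = -25/16; K = -25/16 / (749/64)^2 = -6400/561001

Answer: K = -6400/561001
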